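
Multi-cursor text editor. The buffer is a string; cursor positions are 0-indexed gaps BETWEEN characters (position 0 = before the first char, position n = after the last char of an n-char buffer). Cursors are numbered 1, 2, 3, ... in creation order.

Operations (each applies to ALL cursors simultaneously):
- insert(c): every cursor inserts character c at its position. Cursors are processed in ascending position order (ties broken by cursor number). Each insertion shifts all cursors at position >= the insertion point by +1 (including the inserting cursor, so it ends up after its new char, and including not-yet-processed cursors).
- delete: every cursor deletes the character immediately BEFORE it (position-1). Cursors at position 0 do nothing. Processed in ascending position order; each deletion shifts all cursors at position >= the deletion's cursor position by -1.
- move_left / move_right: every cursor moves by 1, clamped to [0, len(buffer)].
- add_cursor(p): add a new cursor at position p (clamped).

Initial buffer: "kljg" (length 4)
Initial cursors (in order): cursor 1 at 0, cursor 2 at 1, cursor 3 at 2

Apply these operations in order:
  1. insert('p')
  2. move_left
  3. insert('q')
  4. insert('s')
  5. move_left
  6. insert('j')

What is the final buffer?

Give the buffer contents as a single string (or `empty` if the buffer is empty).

After op 1 (insert('p')): buffer="pkplpjg" (len 7), cursors c1@1 c2@3 c3@5, authorship 1.2.3..
After op 2 (move_left): buffer="pkplpjg" (len 7), cursors c1@0 c2@2 c3@4, authorship 1.2.3..
After op 3 (insert('q')): buffer="qpkqplqpjg" (len 10), cursors c1@1 c2@4 c3@7, authorship 11.22.33..
After op 4 (insert('s')): buffer="qspkqsplqspjg" (len 13), cursors c1@2 c2@6 c3@10, authorship 111.222.333..
After op 5 (move_left): buffer="qspkqsplqspjg" (len 13), cursors c1@1 c2@5 c3@9, authorship 111.222.333..
After op 6 (insert('j')): buffer="qjspkqjsplqjspjg" (len 16), cursors c1@2 c2@7 c3@12, authorship 1111.2222.3333..

Answer: qjspkqjsplqjspjg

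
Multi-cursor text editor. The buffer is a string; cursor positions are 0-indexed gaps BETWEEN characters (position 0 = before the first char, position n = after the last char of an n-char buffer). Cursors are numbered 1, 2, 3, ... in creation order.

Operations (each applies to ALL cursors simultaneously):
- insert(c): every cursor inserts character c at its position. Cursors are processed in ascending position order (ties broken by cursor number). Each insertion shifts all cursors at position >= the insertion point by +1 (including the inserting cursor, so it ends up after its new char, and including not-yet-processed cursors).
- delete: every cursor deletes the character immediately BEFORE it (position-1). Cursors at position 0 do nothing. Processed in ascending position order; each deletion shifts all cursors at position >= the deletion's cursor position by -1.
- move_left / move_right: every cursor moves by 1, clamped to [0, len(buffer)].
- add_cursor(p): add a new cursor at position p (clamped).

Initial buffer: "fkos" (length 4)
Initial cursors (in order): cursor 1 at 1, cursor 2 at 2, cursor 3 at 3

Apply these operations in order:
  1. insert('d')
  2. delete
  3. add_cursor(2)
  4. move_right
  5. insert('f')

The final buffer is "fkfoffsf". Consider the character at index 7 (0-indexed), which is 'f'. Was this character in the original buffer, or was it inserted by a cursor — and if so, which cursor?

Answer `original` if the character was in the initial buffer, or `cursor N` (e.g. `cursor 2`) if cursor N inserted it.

After op 1 (insert('d')): buffer="fdkdods" (len 7), cursors c1@2 c2@4 c3@6, authorship .1.2.3.
After op 2 (delete): buffer="fkos" (len 4), cursors c1@1 c2@2 c3@3, authorship ....
After op 3 (add_cursor(2)): buffer="fkos" (len 4), cursors c1@1 c2@2 c4@2 c3@3, authorship ....
After op 4 (move_right): buffer="fkos" (len 4), cursors c1@2 c2@3 c4@3 c3@4, authorship ....
After op 5 (insert('f')): buffer="fkfoffsf" (len 8), cursors c1@3 c2@6 c4@6 c3@8, authorship ..1.24.3
Authorship (.=original, N=cursor N): . . 1 . 2 4 . 3
Index 7: author = 3

Answer: cursor 3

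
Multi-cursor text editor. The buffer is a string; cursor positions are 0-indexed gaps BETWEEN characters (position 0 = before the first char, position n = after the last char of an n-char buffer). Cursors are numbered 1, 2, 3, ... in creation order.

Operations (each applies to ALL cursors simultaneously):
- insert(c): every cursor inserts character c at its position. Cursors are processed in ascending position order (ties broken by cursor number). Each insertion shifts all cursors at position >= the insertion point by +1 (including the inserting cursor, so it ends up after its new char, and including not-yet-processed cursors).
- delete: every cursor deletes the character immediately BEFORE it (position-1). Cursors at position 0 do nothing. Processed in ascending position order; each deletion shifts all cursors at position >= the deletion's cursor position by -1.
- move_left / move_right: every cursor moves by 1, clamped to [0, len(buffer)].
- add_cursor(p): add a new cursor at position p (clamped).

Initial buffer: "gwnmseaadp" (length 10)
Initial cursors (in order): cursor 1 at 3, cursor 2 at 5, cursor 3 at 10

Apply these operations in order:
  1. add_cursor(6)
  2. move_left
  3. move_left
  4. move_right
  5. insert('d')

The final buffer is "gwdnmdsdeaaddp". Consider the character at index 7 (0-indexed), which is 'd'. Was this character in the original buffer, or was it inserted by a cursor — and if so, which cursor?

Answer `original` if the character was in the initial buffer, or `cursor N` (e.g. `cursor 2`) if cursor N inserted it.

Answer: cursor 4

Derivation:
After op 1 (add_cursor(6)): buffer="gwnmseaadp" (len 10), cursors c1@3 c2@5 c4@6 c3@10, authorship ..........
After op 2 (move_left): buffer="gwnmseaadp" (len 10), cursors c1@2 c2@4 c4@5 c3@9, authorship ..........
After op 3 (move_left): buffer="gwnmseaadp" (len 10), cursors c1@1 c2@3 c4@4 c3@8, authorship ..........
After op 4 (move_right): buffer="gwnmseaadp" (len 10), cursors c1@2 c2@4 c4@5 c3@9, authorship ..........
After op 5 (insert('d')): buffer="gwdnmdsdeaaddp" (len 14), cursors c1@3 c2@6 c4@8 c3@13, authorship ..1..2.4....3.
Authorship (.=original, N=cursor N): . . 1 . . 2 . 4 . . . . 3 .
Index 7: author = 4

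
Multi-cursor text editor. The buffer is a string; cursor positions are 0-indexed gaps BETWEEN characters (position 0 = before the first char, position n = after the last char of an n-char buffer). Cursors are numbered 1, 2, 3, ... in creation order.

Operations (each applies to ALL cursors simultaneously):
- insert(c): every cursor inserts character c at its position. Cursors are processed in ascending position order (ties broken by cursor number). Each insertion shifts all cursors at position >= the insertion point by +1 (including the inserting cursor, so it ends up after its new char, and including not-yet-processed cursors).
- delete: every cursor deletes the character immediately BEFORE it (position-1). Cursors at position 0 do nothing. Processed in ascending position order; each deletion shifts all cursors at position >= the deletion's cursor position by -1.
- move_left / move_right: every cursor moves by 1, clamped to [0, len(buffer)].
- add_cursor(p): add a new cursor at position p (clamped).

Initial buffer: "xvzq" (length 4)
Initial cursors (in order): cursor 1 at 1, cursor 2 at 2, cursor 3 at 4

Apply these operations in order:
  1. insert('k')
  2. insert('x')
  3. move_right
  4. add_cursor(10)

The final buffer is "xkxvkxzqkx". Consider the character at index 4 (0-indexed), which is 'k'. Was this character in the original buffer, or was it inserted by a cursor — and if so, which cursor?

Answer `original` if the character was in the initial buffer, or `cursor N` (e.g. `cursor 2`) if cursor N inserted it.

Answer: cursor 2

Derivation:
After op 1 (insert('k')): buffer="xkvkzqk" (len 7), cursors c1@2 c2@4 c3@7, authorship .1.2..3
After op 2 (insert('x')): buffer="xkxvkxzqkx" (len 10), cursors c1@3 c2@6 c3@10, authorship .11.22..33
After op 3 (move_right): buffer="xkxvkxzqkx" (len 10), cursors c1@4 c2@7 c3@10, authorship .11.22..33
After op 4 (add_cursor(10)): buffer="xkxvkxzqkx" (len 10), cursors c1@4 c2@7 c3@10 c4@10, authorship .11.22..33
Authorship (.=original, N=cursor N): . 1 1 . 2 2 . . 3 3
Index 4: author = 2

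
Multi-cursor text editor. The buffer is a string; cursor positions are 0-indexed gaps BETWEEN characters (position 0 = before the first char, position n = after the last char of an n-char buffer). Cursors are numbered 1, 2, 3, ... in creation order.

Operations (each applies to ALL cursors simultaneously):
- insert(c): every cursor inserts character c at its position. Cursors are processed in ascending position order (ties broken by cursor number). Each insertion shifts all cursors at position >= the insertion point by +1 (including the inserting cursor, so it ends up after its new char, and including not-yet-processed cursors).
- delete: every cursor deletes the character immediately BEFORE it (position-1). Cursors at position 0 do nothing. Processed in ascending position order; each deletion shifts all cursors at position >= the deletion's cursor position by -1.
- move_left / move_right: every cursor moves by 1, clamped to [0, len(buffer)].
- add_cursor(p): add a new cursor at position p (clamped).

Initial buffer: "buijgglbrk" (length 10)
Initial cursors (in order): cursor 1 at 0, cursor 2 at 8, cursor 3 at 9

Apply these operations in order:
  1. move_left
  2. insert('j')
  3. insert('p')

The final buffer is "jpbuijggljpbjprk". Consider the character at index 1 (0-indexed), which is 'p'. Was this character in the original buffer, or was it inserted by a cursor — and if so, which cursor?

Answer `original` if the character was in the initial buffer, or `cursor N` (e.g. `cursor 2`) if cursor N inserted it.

Answer: cursor 1

Derivation:
After op 1 (move_left): buffer="buijgglbrk" (len 10), cursors c1@0 c2@7 c3@8, authorship ..........
After op 2 (insert('j')): buffer="jbuijggljbjrk" (len 13), cursors c1@1 c2@9 c3@11, authorship 1.......2.3..
After op 3 (insert('p')): buffer="jpbuijggljpbjprk" (len 16), cursors c1@2 c2@11 c3@14, authorship 11.......22.33..
Authorship (.=original, N=cursor N): 1 1 . . . . . . . 2 2 . 3 3 . .
Index 1: author = 1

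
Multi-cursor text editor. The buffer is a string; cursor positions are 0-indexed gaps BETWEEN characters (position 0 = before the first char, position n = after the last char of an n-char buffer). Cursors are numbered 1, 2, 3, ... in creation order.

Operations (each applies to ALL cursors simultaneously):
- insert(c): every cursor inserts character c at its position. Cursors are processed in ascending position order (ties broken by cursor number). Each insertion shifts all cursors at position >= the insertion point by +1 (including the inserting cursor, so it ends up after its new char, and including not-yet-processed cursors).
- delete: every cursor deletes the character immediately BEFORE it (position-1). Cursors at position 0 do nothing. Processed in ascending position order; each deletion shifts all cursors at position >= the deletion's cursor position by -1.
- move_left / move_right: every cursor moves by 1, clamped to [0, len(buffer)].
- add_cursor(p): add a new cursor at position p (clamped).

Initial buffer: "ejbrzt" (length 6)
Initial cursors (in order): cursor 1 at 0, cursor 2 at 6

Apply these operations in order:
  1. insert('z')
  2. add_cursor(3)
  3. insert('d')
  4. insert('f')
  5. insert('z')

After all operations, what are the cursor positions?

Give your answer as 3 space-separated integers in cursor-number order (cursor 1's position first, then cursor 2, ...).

Answer: 4 17 9

Derivation:
After op 1 (insert('z')): buffer="zejbrztz" (len 8), cursors c1@1 c2@8, authorship 1......2
After op 2 (add_cursor(3)): buffer="zejbrztz" (len 8), cursors c1@1 c3@3 c2@8, authorship 1......2
After op 3 (insert('d')): buffer="zdejdbrztzd" (len 11), cursors c1@2 c3@5 c2@11, authorship 11..3....22
After op 4 (insert('f')): buffer="zdfejdfbrztzdf" (len 14), cursors c1@3 c3@7 c2@14, authorship 111..33....222
After op 5 (insert('z')): buffer="zdfzejdfzbrztzdfz" (len 17), cursors c1@4 c3@9 c2@17, authorship 1111..333....2222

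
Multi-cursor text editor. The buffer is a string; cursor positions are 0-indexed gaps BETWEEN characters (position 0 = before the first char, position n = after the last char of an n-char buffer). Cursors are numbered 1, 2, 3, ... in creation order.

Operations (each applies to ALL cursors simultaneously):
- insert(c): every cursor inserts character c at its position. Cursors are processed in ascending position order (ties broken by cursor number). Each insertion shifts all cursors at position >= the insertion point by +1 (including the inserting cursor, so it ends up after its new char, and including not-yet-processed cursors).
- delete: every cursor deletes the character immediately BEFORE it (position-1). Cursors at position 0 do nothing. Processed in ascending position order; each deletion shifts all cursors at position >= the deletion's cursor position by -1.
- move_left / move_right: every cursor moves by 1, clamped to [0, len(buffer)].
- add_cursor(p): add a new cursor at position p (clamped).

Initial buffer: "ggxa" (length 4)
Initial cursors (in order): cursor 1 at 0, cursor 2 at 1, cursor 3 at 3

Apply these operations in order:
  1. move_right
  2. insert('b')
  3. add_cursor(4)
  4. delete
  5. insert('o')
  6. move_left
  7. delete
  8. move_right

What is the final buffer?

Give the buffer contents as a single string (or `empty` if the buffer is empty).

Answer: oxo

Derivation:
After op 1 (move_right): buffer="ggxa" (len 4), cursors c1@1 c2@2 c3@4, authorship ....
After op 2 (insert('b')): buffer="gbgbxab" (len 7), cursors c1@2 c2@4 c3@7, authorship .1.2..3
After op 3 (add_cursor(4)): buffer="gbgbxab" (len 7), cursors c1@2 c2@4 c4@4 c3@7, authorship .1.2..3
After op 4 (delete): buffer="gxa" (len 3), cursors c1@1 c2@1 c4@1 c3@3, authorship ...
After op 5 (insert('o')): buffer="goooxao" (len 7), cursors c1@4 c2@4 c4@4 c3@7, authorship .124..3
After op 6 (move_left): buffer="goooxao" (len 7), cursors c1@3 c2@3 c4@3 c3@6, authorship .124..3
After op 7 (delete): buffer="oxo" (len 3), cursors c1@0 c2@0 c4@0 c3@2, authorship 4.3
After op 8 (move_right): buffer="oxo" (len 3), cursors c1@1 c2@1 c4@1 c3@3, authorship 4.3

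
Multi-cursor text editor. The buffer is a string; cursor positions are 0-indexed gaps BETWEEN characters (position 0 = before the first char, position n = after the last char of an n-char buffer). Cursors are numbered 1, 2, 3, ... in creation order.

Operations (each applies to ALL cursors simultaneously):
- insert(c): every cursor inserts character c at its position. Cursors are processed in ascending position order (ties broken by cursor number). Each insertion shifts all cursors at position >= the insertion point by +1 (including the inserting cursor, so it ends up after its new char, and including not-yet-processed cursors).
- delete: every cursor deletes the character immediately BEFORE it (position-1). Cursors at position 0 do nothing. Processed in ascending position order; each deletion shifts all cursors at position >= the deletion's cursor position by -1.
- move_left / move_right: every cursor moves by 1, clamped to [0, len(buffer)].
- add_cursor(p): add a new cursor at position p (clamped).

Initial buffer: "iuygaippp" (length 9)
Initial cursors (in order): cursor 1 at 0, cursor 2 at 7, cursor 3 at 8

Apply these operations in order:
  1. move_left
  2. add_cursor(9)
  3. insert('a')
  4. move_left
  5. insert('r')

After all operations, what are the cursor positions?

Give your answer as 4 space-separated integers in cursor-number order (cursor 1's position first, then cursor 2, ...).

After op 1 (move_left): buffer="iuygaippp" (len 9), cursors c1@0 c2@6 c3@7, authorship .........
After op 2 (add_cursor(9)): buffer="iuygaippp" (len 9), cursors c1@0 c2@6 c3@7 c4@9, authorship .........
After op 3 (insert('a')): buffer="aiuygaiapappa" (len 13), cursors c1@1 c2@8 c3@10 c4@13, authorship 1......2.3..4
After op 4 (move_left): buffer="aiuygaiapappa" (len 13), cursors c1@0 c2@7 c3@9 c4@12, authorship 1......2.3..4
After op 5 (insert('r')): buffer="raiuygairaprappra" (len 17), cursors c1@1 c2@9 c3@12 c4@16, authorship 11......22.33..44

Answer: 1 9 12 16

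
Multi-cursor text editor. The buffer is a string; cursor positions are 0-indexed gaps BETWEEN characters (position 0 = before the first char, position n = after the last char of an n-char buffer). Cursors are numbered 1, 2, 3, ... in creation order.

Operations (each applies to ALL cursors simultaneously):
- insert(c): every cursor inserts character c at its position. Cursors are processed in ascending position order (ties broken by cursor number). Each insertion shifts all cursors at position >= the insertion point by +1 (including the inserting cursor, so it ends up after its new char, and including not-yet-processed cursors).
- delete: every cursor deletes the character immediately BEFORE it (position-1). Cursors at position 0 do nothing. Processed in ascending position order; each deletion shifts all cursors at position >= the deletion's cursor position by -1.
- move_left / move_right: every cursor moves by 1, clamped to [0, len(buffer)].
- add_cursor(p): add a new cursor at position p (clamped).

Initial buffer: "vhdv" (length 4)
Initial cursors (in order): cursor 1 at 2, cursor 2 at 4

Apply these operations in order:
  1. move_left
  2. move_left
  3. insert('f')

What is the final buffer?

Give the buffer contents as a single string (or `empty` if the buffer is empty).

After op 1 (move_left): buffer="vhdv" (len 4), cursors c1@1 c2@3, authorship ....
After op 2 (move_left): buffer="vhdv" (len 4), cursors c1@0 c2@2, authorship ....
After op 3 (insert('f')): buffer="fvhfdv" (len 6), cursors c1@1 c2@4, authorship 1..2..

Answer: fvhfdv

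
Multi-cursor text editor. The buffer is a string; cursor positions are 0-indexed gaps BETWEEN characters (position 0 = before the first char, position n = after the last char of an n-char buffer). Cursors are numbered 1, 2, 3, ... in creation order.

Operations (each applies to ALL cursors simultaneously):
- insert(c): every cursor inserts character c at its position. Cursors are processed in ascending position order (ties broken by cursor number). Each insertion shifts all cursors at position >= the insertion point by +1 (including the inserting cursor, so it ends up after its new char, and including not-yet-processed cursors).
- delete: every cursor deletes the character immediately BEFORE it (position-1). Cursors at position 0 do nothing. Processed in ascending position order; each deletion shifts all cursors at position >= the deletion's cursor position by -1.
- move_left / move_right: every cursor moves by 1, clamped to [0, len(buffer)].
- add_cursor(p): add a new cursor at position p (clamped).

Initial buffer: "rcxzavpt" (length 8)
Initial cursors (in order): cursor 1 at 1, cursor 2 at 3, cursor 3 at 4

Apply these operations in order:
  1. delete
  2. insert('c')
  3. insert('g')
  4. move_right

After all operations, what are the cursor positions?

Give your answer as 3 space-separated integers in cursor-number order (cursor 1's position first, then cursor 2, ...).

After op 1 (delete): buffer="cavpt" (len 5), cursors c1@0 c2@1 c3@1, authorship .....
After op 2 (insert('c')): buffer="ccccavpt" (len 8), cursors c1@1 c2@4 c3@4, authorship 1.23....
After op 3 (insert('g')): buffer="cgcccggavpt" (len 11), cursors c1@2 c2@7 c3@7, authorship 11.2323....
After op 4 (move_right): buffer="cgcccggavpt" (len 11), cursors c1@3 c2@8 c3@8, authorship 11.2323....

Answer: 3 8 8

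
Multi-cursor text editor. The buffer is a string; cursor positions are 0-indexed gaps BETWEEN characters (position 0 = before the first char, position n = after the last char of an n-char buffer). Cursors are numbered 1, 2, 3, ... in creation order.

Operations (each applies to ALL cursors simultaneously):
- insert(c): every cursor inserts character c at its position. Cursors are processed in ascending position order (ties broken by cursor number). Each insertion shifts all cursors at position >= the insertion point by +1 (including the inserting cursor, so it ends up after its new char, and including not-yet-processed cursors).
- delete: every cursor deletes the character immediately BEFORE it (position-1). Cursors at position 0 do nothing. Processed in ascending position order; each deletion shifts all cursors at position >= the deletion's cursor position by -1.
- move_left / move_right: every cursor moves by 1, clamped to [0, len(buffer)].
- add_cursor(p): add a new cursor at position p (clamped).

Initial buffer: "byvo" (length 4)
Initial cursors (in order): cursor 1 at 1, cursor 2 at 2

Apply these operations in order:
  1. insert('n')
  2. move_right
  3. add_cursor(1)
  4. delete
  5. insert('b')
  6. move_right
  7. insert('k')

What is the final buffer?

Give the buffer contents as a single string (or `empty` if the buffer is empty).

Answer: bnkbnkbok

Derivation:
After op 1 (insert('n')): buffer="bnynvo" (len 6), cursors c1@2 c2@4, authorship .1.2..
After op 2 (move_right): buffer="bnynvo" (len 6), cursors c1@3 c2@5, authorship .1.2..
After op 3 (add_cursor(1)): buffer="bnynvo" (len 6), cursors c3@1 c1@3 c2@5, authorship .1.2..
After op 4 (delete): buffer="nno" (len 3), cursors c3@0 c1@1 c2@2, authorship 12.
After op 5 (insert('b')): buffer="bnbnbo" (len 6), cursors c3@1 c1@3 c2@5, authorship 31122.
After op 6 (move_right): buffer="bnbnbo" (len 6), cursors c3@2 c1@4 c2@6, authorship 31122.
After op 7 (insert('k')): buffer="bnkbnkbok" (len 9), cursors c3@3 c1@6 c2@9, authorship 3131212.2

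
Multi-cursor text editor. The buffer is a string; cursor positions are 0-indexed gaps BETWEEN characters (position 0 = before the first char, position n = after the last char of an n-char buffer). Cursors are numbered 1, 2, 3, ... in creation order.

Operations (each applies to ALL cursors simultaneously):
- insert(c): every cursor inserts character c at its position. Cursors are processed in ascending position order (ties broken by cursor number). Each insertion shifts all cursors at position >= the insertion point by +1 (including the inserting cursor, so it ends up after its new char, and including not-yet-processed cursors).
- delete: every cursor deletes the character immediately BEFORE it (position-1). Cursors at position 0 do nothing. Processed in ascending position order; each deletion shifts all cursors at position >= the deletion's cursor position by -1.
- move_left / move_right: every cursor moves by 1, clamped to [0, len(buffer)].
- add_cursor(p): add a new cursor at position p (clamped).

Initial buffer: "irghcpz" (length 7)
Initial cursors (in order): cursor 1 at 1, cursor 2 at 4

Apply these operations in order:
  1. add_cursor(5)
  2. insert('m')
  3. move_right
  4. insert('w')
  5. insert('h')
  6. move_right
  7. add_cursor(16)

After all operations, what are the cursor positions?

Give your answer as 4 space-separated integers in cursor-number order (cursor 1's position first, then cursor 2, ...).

Answer: 6 12 16 16

Derivation:
After op 1 (add_cursor(5)): buffer="irghcpz" (len 7), cursors c1@1 c2@4 c3@5, authorship .......
After op 2 (insert('m')): buffer="imrghmcmpz" (len 10), cursors c1@2 c2@6 c3@8, authorship .1...2.3..
After op 3 (move_right): buffer="imrghmcmpz" (len 10), cursors c1@3 c2@7 c3@9, authorship .1...2.3..
After op 4 (insert('w')): buffer="imrwghmcwmpwz" (len 13), cursors c1@4 c2@9 c3@12, authorship .1.1..2.23.3.
After op 5 (insert('h')): buffer="imrwhghmcwhmpwhz" (len 16), cursors c1@5 c2@11 c3@15, authorship .1.11..2.223.33.
After op 6 (move_right): buffer="imrwhghmcwhmpwhz" (len 16), cursors c1@6 c2@12 c3@16, authorship .1.11..2.223.33.
After op 7 (add_cursor(16)): buffer="imrwhghmcwhmpwhz" (len 16), cursors c1@6 c2@12 c3@16 c4@16, authorship .1.11..2.223.33.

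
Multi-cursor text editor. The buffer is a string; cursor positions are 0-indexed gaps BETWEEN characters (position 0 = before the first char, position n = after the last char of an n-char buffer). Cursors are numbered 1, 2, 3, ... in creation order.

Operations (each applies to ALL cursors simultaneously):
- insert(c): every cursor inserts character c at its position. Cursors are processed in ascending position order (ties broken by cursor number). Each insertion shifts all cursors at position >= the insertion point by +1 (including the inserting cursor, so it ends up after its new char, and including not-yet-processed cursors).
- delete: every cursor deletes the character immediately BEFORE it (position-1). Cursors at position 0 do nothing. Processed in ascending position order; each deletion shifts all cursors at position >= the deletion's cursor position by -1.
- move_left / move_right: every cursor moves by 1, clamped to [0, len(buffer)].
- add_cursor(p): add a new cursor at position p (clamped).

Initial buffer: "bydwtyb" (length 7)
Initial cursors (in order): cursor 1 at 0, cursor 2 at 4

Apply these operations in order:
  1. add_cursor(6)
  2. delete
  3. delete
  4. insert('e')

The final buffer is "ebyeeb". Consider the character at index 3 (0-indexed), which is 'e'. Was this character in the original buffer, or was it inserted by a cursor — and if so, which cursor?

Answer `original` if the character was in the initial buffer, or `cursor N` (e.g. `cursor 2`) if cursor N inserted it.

After op 1 (add_cursor(6)): buffer="bydwtyb" (len 7), cursors c1@0 c2@4 c3@6, authorship .......
After op 2 (delete): buffer="bydtb" (len 5), cursors c1@0 c2@3 c3@4, authorship .....
After op 3 (delete): buffer="byb" (len 3), cursors c1@0 c2@2 c3@2, authorship ...
After op 4 (insert('e')): buffer="ebyeeb" (len 6), cursors c1@1 c2@5 c3@5, authorship 1..23.
Authorship (.=original, N=cursor N): 1 . . 2 3 .
Index 3: author = 2

Answer: cursor 2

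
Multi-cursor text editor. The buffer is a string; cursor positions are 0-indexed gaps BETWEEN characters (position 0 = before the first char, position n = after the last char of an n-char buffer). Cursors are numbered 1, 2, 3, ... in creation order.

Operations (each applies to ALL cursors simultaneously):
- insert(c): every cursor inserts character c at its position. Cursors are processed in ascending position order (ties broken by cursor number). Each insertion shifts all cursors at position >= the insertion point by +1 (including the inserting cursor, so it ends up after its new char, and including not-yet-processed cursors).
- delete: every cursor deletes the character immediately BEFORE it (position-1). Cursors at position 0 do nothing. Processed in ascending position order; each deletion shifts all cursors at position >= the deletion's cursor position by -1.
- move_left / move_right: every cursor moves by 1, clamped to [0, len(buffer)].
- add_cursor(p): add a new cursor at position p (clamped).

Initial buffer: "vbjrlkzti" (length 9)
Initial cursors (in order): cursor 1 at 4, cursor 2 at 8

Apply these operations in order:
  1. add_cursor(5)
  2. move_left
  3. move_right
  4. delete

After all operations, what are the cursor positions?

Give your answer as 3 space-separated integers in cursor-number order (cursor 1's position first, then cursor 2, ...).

Answer: 3 5 3

Derivation:
After op 1 (add_cursor(5)): buffer="vbjrlkzti" (len 9), cursors c1@4 c3@5 c2@8, authorship .........
After op 2 (move_left): buffer="vbjrlkzti" (len 9), cursors c1@3 c3@4 c2@7, authorship .........
After op 3 (move_right): buffer="vbjrlkzti" (len 9), cursors c1@4 c3@5 c2@8, authorship .........
After op 4 (delete): buffer="vbjkzi" (len 6), cursors c1@3 c3@3 c2@5, authorship ......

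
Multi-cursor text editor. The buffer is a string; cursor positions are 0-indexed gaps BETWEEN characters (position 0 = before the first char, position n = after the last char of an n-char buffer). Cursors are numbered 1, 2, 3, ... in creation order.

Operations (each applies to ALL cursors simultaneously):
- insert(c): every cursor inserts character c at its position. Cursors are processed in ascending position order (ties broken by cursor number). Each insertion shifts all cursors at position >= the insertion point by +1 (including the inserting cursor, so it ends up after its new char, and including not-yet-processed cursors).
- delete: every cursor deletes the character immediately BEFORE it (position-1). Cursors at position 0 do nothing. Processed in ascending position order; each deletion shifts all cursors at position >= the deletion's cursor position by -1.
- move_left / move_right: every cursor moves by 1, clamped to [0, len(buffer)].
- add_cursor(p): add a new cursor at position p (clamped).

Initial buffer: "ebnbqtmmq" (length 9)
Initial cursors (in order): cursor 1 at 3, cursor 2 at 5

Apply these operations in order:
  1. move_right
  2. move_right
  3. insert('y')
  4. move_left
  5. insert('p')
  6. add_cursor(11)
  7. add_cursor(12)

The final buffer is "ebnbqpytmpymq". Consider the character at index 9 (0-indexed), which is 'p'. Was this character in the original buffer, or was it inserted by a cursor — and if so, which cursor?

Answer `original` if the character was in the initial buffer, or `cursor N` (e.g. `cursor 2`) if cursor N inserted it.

Answer: cursor 2

Derivation:
After op 1 (move_right): buffer="ebnbqtmmq" (len 9), cursors c1@4 c2@6, authorship .........
After op 2 (move_right): buffer="ebnbqtmmq" (len 9), cursors c1@5 c2@7, authorship .........
After op 3 (insert('y')): buffer="ebnbqytmymq" (len 11), cursors c1@6 c2@9, authorship .....1..2..
After op 4 (move_left): buffer="ebnbqytmymq" (len 11), cursors c1@5 c2@8, authorship .....1..2..
After op 5 (insert('p')): buffer="ebnbqpytmpymq" (len 13), cursors c1@6 c2@10, authorship .....11..22..
After op 6 (add_cursor(11)): buffer="ebnbqpytmpymq" (len 13), cursors c1@6 c2@10 c3@11, authorship .....11..22..
After op 7 (add_cursor(12)): buffer="ebnbqpytmpymq" (len 13), cursors c1@6 c2@10 c3@11 c4@12, authorship .....11..22..
Authorship (.=original, N=cursor N): . . . . . 1 1 . . 2 2 . .
Index 9: author = 2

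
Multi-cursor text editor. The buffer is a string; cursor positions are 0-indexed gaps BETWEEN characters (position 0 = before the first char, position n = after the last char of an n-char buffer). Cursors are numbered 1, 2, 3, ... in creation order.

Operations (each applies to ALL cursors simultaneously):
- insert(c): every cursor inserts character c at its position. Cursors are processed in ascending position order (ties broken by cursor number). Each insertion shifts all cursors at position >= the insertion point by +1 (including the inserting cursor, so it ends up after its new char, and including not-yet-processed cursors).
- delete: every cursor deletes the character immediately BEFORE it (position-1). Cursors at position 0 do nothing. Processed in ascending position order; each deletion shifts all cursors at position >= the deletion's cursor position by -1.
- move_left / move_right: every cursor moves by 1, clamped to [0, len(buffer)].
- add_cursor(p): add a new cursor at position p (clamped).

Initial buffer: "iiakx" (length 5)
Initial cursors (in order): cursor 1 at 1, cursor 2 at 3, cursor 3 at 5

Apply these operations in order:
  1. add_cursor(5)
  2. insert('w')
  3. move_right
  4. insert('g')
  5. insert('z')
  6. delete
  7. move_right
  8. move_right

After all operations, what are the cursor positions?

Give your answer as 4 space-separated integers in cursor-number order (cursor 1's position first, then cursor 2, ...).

Answer: 6 10 13 13

Derivation:
After op 1 (add_cursor(5)): buffer="iiakx" (len 5), cursors c1@1 c2@3 c3@5 c4@5, authorship .....
After op 2 (insert('w')): buffer="iwiawkxww" (len 9), cursors c1@2 c2@5 c3@9 c4@9, authorship .1..2..34
After op 3 (move_right): buffer="iwiawkxww" (len 9), cursors c1@3 c2@6 c3@9 c4@9, authorship .1..2..34
After op 4 (insert('g')): buffer="iwigawkgxwwgg" (len 13), cursors c1@4 c2@8 c3@13 c4@13, authorship .1.1.2.2.3434
After op 5 (insert('z')): buffer="iwigzawkgzxwwggzz" (len 17), cursors c1@5 c2@10 c3@17 c4@17, authorship .1.11.2.22.343434
After op 6 (delete): buffer="iwigawkgxwwgg" (len 13), cursors c1@4 c2@8 c3@13 c4@13, authorship .1.1.2.2.3434
After op 7 (move_right): buffer="iwigawkgxwwgg" (len 13), cursors c1@5 c2@9 c3@13 c4@13, authorship .1.1.2.2.3434
After op 8 (move_right): buffer="iwigawkgxwwgg" (len 13), cursors c1@6 c2@10 c3@13 c4@13, authorship .1.1.2.2.3434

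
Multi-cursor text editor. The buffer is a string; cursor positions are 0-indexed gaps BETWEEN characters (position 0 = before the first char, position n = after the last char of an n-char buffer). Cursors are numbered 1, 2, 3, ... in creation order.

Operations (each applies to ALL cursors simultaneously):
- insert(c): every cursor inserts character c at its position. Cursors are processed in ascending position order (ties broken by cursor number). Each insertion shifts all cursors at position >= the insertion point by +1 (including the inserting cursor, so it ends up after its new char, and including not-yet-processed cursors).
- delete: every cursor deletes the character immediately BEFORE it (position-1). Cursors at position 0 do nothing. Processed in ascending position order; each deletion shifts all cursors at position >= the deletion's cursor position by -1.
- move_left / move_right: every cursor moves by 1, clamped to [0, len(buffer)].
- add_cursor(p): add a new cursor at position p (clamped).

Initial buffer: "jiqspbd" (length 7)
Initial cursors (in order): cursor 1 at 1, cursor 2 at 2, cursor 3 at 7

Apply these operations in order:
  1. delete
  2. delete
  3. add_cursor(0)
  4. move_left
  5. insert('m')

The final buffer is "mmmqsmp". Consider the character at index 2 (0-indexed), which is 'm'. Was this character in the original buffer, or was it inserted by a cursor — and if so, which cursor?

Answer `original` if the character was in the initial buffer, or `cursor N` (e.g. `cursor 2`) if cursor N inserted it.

Answer: cursor 4

Derivation:
After op 1 (delete): buffer="qspb" (len 4), cursors c1@0 c2@0 c3@4, authorship ....
After op 2 (delete): buffer="qsp" (len 3), cursors c1@0 c2@0 c3@3, authorship ...
After op 3 (add_cursor(0)): buffer="qsp" (len 3), cursors c1@0 c2@0 c4@0 c3@3, authorship ...
After op 4 (move_left): buffer="qsp" (len 3), cursors c1@0 c2@0 c4@0 c3@2, authorship ...
After op 5 (insert('m')): buffer="mmmqsmp" (len 7), cursors c1@3 c2@3 c4@3 c3@6, authorship 124..3.
Authorship (.=original, N=cursor N): 1 2 4 . . 3 .
Index 2: author = 4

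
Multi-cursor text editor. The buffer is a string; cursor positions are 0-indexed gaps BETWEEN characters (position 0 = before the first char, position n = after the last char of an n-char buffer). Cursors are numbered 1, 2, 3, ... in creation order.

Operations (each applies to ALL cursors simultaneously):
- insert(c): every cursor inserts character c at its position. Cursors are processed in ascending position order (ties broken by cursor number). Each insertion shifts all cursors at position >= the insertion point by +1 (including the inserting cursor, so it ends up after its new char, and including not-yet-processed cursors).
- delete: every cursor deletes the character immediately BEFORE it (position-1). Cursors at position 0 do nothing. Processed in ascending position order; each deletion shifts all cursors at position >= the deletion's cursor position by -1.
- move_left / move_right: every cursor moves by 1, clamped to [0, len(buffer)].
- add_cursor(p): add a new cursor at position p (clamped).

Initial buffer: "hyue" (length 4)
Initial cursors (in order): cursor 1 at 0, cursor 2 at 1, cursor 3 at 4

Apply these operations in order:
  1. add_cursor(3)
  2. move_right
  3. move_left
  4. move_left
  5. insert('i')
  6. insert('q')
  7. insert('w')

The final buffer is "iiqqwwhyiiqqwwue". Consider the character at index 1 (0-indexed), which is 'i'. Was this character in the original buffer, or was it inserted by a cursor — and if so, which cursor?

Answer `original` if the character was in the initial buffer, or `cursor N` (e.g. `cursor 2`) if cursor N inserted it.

After op 1 (add_cursor(3)): buffer="hyue" (len 4), cursors c1@0 c2@1 c4@3 c3@4, authorship ....
After op 2 (move_right): buffer="hyue" (len 4), cursors c1@1 c2@2 c3@4 c4@4, authorship ....
After op 3 (move_left): buffer="hyue" (len 4), cursors c1@0 c2@1 c3@3 c4@3, authorship ....
After op 4 (move_left): buffer="hyue" (len 4), cursors c1@0 c2@0 c3@2 c4@2, authorship ....
After op 5 (insert('i')): buffer="iihyiiue" (len 8), cursors c1@2 c2@2 c3@6 c4@6, authorship 12..34..
After op 6 (insert('q')): buffer="iiqqhyiiqque" (len 12), cursors c1@4 c2@4 c3@10 c4@10, authorship 1212..3434..
After op 7 (insert('w')): buffer="iiqqwwhyiiqqwwue" (len 16), cursors c1@6 c2@6 c3@14 c4@14, authorship 121212..343434..
Authorship (.=original, N=cursor N): 1 2 1 2 1 2 . . 3 4 3 4 3 4 . .
Index 1: author = 2

Answer: cursor 2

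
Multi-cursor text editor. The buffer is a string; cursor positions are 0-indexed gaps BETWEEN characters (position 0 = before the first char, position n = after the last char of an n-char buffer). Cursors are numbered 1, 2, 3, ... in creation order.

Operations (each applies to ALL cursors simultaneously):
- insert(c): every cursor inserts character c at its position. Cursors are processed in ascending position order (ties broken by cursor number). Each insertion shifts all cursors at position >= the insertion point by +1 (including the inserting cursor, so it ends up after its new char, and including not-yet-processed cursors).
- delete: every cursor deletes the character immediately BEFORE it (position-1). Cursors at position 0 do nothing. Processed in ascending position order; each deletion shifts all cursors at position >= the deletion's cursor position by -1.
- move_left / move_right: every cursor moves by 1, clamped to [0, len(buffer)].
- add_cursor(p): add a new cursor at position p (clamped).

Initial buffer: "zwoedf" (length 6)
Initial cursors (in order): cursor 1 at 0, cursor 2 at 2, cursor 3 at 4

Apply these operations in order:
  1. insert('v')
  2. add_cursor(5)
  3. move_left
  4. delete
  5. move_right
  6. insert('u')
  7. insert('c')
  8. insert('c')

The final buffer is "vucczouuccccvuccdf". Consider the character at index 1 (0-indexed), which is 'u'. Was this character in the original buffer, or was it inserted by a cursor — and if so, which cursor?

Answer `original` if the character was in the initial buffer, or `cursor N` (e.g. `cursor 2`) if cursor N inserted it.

Answer: cursor 1

Derivation:
After op 1 (insert('v')): buffer="vzwvoevdf" (len 9), cursors c1@1 c2@4 c3@7, authorship 1..2..3..
After op 2 (add_cursor(5)): buffer="vzwvoevdf" (len 9), cursors c1@1 c2@4 c4@5 c3@7, authorship 1..2..3..
After op 3 (move_left): buffer="vzwvoevdf" (len 9), cursors c1@0 c2@3 c4@4 c3@6, authorship 1..2..3..
After op 4 (delete): buffer="vzovdf" (len 6), cursors c1@0 c2@2 c4@2 c3@3, authorship 1..3..
After op 5 (move_right): buffer="vzovdf" (len 6), cursors c1@1 c2@3 c4@3 c3@4, authorship 1..3..
After op 6 (insert('u')): buffer="vuzouuvudf" (len 10), cursors c1@2 c2@6 c4@6 c3@8, authorship 11..2433..
After op 7 (insert('c')): buffer="vuczouuccvucdf" (len 14), cursors c1@3 c2@9 c4@9 c3@12, authorship 111..2424333..
After op 8 (insert('c')): buffer="vucczouuccccvuccdf" (len 18), cursors c1@4 c2@12 c4@12 c3@16, authorship 1111..2424243333..
Authorship (.=original, N=cursor N): 1 1 1 1 . . 2 4 2 4 2 4 3 3 3 3 . .
Index 1: author = 1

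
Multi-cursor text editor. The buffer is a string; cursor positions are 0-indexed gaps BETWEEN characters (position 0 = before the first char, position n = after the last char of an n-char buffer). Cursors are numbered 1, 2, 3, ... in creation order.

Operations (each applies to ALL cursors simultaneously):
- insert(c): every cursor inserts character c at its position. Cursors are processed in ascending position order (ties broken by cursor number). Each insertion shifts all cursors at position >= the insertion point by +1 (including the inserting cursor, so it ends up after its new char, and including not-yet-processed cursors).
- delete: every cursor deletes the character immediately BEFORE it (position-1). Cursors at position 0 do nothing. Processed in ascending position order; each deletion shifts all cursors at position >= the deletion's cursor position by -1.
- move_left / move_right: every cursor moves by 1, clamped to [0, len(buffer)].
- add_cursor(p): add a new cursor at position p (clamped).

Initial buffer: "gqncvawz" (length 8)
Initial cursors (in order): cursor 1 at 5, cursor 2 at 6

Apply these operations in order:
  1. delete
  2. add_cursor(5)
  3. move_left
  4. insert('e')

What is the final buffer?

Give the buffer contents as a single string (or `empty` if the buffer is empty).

After op 1 (delete): buffer="gqncwz" (len 6), cursors c1@4 c2@4, authorship ......
After op 2 (add_cursor(5)): buffer="gqncwz" (len 6), cursors c1@4 c2@4 c3@5, authorship ......
After op 3 (move_left): buffer="gqncwz" (len 6), cursors c1@3 c2@3 c3@4, authorship ......
After op 4 (insert('e')): buffer="gqneecewz" (len 9), cursors c1@5 c2@5 c3@7, authorship ...12.3..

Answer: gqneecewz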